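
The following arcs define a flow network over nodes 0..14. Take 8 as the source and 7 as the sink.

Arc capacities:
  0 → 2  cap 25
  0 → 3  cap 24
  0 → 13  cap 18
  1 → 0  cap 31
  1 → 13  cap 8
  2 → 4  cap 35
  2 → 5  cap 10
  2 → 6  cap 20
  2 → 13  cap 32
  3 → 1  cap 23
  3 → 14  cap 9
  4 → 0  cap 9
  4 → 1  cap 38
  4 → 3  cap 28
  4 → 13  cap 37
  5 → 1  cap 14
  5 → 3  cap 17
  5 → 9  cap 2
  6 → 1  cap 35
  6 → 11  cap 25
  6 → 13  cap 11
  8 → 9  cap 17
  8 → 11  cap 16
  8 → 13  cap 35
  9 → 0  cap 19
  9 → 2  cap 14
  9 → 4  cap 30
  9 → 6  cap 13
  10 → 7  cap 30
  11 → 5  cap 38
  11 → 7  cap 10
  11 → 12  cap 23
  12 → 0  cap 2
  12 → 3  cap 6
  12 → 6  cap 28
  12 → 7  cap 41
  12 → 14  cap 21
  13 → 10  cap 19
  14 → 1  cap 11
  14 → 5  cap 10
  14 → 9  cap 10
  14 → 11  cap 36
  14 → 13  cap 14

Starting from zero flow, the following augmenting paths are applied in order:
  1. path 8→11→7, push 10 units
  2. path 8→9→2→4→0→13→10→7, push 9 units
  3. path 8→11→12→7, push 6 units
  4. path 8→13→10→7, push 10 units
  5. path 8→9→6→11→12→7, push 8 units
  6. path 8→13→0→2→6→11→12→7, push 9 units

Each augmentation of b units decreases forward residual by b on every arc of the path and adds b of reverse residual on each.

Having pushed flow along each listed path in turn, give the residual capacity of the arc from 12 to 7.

Residual capacity of (12,7): 18

after path 1 (8→11→7, push 10): res(12,7)=41
after path 2 (8→9→2→4→0→13→10→7, push 9): res(12,7)=41
after path 3 (8→11→12→7, push 6): res(12,7)=35
after path 4 (8→13→10→7, push 10): res(12,7)=35
after path 5 (8→9→6→11→12→7, push 8): res(12,7)=27
after path 6 (8→13→0→2→6→11→12→7, push 9): res(12,7)=18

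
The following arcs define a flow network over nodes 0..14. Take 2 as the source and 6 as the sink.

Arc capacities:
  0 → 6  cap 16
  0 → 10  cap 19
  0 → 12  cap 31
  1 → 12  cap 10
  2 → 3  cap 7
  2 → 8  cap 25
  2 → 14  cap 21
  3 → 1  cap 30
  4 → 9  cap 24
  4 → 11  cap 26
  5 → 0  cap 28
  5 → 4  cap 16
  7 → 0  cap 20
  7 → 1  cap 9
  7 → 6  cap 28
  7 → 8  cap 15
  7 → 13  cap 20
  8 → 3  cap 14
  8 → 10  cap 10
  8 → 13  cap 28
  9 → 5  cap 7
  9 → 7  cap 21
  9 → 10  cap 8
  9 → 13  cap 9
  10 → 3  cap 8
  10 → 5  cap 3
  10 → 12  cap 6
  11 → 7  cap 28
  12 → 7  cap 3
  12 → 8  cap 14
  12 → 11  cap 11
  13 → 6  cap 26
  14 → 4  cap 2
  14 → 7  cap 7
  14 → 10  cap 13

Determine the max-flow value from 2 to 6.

augment #1: 2→8→13→6 bottleneck 25, total now 25
augment #2: 2→14→7→6 bottleneck 7, total now 32
augment #3: 2→3→1→12→7→6 bottleneck 3, total now 35
augment #4: 2→14→4→9→7→6 bottleneck 2, total now 37
augment #5: 2→14→10→5→0→6 bottleneck 3, total now 40
augment #6: 2→3→1→12→8→13→6 bottleneck 1, total now 41
augment #7: 2→3→1→12→11→7→6 bottleneck 3, total now 44
augment #8: 2→14→10→12→11→7→6 bottleneck 6, total now 50
augment #9: 2→14→10→3→1→12→11→7→6 bottleneck 2, total now 52

Maximum flow value: 52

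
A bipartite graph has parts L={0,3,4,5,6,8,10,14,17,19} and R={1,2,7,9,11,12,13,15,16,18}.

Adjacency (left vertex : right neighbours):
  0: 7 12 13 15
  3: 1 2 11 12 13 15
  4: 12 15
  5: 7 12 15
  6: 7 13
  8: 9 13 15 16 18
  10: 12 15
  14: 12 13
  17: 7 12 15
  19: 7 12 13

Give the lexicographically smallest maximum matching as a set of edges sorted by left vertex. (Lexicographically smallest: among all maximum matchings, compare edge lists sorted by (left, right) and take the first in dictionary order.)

Lex-smallest maximum matching: {(0,7), (3,1), (4,12), (5,15), (6,13), (8,9)}

|M| = 6 (so the lex-smallest maximum matching has 6 edges)
process left vertices in ascending order; for each, take the smallest-labelled available neighbour that still permits 6 edges overall, or leave it unmatched if none does
lex-smallest matching: {0-7, 3-1, 4-12, 5-15, 6-13, 8-9}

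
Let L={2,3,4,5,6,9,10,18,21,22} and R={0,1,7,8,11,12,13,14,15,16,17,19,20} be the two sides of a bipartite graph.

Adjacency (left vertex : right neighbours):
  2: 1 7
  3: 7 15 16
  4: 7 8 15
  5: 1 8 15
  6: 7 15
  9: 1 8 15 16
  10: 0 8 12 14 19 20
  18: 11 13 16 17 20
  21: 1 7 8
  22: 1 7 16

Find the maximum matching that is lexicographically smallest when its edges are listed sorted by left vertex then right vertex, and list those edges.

|M| = 7 (so the lex-smallest maximum matching has 7 edges)
process left vertices in ascending order; for each, take the smallest-labelled available neighbour that still permits 7 edges overall, or leave it unmatched if none does
lex-smallest matching: {2-1, 3-7, 4-8, 5-15, 9-16, 10-0, 18-11}

Lex-smallest maximum matching: {(2,1), (3,7), (4,8), (5,15), (9,16), (10,0), (18,11)}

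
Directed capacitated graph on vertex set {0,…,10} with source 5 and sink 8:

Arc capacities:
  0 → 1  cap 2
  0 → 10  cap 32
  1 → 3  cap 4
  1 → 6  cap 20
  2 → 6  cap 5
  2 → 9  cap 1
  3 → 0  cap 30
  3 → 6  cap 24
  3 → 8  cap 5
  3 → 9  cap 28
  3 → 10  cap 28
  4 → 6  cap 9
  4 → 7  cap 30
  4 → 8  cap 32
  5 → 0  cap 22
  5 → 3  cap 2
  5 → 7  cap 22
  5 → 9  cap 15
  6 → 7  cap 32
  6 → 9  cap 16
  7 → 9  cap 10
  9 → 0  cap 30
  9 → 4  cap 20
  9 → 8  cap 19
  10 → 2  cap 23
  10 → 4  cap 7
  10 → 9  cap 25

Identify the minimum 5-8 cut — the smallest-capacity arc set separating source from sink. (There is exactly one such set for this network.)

augment #1: 5→3→8 push 2
augment #2: 5→9→8 push 15
augment #3: 5→7→9→8 push 4
augment #4: 5→0→1→3→8 push 2
augment #5: 5→0→10→4→8 push 7
augment #6: 5→7→9→4→8 push 6
augment #7: 5→0→10→9→4→8 push 13
max flow = 49; residual-reachable set from 5 gives S-side
cut edges (S→T): {(5,0), (5,3), (5,9), (7,9)} total cap 49

Min-cut arcs: {(5,0), (5,3), (5,9), (7,9)} (total capacity 49)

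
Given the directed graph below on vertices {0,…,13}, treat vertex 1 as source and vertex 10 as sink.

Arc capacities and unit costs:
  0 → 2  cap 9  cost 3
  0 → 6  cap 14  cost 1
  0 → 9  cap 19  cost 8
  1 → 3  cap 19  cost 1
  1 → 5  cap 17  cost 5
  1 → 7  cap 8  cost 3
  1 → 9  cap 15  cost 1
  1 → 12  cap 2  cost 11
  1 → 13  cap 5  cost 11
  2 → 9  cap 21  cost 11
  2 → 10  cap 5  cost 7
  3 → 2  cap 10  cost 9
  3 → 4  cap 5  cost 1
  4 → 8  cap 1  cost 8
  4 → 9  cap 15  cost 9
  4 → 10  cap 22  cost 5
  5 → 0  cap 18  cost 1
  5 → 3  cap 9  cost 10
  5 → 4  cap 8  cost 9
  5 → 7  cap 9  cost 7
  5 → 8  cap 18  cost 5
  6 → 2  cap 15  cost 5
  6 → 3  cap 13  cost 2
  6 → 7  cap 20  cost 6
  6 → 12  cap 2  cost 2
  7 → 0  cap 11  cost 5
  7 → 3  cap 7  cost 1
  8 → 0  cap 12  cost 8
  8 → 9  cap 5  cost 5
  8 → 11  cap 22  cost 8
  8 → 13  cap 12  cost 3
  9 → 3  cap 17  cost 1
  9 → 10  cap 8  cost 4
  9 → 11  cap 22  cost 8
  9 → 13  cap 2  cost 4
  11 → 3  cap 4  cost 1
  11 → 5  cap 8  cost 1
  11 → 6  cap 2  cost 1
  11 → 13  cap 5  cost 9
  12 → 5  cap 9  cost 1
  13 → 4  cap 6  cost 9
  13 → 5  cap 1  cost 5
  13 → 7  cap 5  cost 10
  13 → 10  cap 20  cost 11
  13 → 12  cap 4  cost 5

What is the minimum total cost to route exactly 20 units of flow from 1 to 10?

shortest-cost path #1: 1→9→10 push 8 @ unit cost 5 (adds 40)
shortest-cost path #2: 1→3→4→10 push 5 @ unit cost 7 (adds 35)
shortest-cost path #3: 1→9→13→10 push 2 @ unit cost 16 (adds 32)
shortest-cost path #4: 1→5→0→2→10 push 5 @ unit cost 16 (adds 80)
total cost = 187

Minimum cost for 20 units: 187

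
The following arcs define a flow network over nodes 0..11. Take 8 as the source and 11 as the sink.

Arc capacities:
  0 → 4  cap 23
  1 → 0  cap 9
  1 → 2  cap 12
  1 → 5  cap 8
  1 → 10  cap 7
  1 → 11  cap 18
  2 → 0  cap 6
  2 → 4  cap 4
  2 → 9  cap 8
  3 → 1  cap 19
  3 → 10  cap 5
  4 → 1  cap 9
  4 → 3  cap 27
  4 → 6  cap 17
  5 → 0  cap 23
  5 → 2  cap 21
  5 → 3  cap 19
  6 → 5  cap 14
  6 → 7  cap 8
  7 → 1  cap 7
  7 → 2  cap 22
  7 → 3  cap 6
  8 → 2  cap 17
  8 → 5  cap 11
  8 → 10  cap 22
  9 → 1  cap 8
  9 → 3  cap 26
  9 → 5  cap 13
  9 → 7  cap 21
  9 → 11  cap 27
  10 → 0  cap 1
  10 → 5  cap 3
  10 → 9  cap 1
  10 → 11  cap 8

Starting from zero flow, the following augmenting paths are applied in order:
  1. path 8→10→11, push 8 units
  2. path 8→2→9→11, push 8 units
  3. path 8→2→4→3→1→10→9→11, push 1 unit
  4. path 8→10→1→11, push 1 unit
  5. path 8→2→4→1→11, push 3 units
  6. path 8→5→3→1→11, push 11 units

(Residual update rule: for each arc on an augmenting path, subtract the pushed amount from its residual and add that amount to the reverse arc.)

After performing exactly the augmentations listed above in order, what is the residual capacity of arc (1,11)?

Residual capacity of (1,11): 3

after path 1 (8→10→11, push 8): res(1,11)=18
after path 2 (8→2→9→11, push 8): res(1,11)=18
after path 3 (8→2→4→3→1→10→9→11, push 1): res(1,11)=18
after path 4 (8→10→1→11, push 1): res(1,11)=17
after path 5 (8→2→4→1→11, push 3): res(1,11)=14
after path 6 (8→5→3→1→11, push 11): res(1,11)=3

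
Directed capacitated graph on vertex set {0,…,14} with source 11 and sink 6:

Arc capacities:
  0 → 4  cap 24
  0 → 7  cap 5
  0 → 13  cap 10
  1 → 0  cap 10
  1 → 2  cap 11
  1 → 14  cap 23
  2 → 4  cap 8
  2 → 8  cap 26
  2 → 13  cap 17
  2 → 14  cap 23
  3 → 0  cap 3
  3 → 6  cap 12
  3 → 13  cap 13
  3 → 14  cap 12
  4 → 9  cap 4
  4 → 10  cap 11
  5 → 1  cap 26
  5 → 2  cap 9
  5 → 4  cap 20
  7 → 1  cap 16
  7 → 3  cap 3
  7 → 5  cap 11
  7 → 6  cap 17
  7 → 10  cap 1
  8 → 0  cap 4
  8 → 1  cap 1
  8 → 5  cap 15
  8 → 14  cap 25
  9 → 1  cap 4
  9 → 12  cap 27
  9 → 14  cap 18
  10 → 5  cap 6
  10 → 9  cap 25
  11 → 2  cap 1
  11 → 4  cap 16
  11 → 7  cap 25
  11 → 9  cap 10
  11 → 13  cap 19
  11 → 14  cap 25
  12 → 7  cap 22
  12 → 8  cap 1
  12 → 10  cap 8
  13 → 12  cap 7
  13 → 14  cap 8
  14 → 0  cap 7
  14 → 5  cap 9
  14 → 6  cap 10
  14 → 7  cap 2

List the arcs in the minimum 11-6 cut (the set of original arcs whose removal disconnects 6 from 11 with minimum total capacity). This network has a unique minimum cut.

augment #1: 11→7→6 push 17
augment #2: 11→14→6 push 10
augment #3: 11→7→3→6 push 3
max flow = 30; residual-reachable set from 11 gives S-side
cut edges (S→T): {(7,3), (7,6), (14,6)} total cap 30

Min-cut arcs: {(7,3), (7,6), (14,6)} (total capacity 30)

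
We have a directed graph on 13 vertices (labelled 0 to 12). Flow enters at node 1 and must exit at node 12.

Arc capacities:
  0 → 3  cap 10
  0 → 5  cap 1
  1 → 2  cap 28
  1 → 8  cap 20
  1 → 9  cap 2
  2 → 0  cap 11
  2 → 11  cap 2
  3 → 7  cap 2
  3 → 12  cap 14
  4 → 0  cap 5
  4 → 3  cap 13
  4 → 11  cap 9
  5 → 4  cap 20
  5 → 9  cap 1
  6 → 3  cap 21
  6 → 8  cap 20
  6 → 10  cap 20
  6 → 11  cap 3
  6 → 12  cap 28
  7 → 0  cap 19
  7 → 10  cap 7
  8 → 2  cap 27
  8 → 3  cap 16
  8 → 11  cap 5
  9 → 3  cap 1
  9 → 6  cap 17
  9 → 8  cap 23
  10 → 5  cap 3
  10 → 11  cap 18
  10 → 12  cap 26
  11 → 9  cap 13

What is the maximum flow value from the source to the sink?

Maximum flow value: 26

augment #1: 1→8→3→12 bottleneck 14, total now 14
augment #2: 1→9→6→12 bottleneck 2, total now 16
augment #3: 1→2→11→9→6→12 bottleneck 2, total now 18
augment #4: 1→8→3→7→10→12 bottleneck 2, total now 20
augment #5: 1→8→11→9→6→12 bottleneck 4, total now 24
augment #6: 1→2→0→5→9→6→12 bottleneck 1, total now 25
augment #7: 1→2→0→3→8→11→9→6→12 bottleneck 1, total now 26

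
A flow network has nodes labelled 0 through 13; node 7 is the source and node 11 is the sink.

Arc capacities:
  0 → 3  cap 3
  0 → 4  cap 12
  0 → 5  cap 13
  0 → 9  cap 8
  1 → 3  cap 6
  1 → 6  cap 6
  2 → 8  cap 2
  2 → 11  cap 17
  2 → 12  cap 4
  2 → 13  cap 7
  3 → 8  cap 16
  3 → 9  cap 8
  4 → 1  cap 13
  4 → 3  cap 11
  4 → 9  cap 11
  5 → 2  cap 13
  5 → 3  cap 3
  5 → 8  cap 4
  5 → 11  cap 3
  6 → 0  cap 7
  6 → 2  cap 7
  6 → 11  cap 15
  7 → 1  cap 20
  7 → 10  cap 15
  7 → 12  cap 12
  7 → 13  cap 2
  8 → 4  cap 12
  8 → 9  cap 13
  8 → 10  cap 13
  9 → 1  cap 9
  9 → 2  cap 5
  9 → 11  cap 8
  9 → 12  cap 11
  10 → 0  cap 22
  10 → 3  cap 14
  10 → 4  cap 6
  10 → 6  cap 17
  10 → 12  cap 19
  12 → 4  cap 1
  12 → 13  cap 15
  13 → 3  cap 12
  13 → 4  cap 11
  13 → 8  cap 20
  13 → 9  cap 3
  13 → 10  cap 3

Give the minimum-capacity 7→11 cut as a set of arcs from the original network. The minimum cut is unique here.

Min-cut arcs: {(1,3), (1,6), (7,10), (7,12), (7,13)} (total capacity 41)

augment #1: 7→1→6→11 push 6
augment #2: 7→10→6→11 push 9
augment #3: 7→13→9→11 push 2
augment #4: 7→1→3→9→11 push 6
augment #5: 7→10→0→5→11 push 3
augment #6: 7→10→6→2→11 push 3
augment #7: 7→12→4→9→2→11 push 1
augment #8: 7→12→13→9→2→11 push 1
augment #9: 7→12→13→3→9→2→11 push 2
augment #10: 7→12→13→4→9→2→11 push 1
augment #11: 7→12→13→10→6→2→11 push 3
augment #12: 7→12→13→8→10→6→2→11 push 1
augment #13: 7→12→13→8→10→0→5→2→11 push 3
max flow = 41; residual-reachable set from 7 gives S-side
cut edges (S→T): {(1,3), (1,6), (7,10), (7,12), (7,13)} total cap 41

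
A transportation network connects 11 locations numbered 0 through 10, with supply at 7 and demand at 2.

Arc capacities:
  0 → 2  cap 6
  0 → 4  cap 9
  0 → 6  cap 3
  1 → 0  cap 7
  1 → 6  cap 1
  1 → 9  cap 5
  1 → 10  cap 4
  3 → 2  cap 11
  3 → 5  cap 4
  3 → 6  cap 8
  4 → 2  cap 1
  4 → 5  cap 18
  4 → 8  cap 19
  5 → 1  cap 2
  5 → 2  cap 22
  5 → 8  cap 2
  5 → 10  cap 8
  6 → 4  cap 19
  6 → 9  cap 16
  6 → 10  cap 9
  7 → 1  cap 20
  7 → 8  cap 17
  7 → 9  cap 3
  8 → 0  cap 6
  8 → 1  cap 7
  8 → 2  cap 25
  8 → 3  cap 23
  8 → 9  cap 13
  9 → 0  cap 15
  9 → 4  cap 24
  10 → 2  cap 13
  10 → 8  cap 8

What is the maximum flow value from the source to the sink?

Maximum flow value: 37

augment #1: 7→8→2 bottleneck 17, total now 17
augment #2: 7→1→0→2 bottleneck 6, total now 23
augment #3: 7→1→10→2 bottleneck 4, total now 27
augment #4: 7→9→4→2 bottleneck 1, total now 28
augment #5: 7→1→6→10→2 bottleneck 1, total now 29
augment #6: 7→9→4→5→2 bottleneck 2, total now 31
augment #7: 7→1→0→4→5→2 bottleneck 1, total now 32
augment #8: 7→1→9→4→5→2 bottleneck 5, total now 37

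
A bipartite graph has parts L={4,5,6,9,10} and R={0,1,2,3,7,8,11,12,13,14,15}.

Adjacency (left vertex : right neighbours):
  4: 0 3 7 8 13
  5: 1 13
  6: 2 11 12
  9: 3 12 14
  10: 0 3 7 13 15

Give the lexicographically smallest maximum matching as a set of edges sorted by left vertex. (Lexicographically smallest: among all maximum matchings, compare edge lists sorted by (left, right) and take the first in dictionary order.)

Lex-smallest maximum matching: {(4,0), (5,1), (6,2), (9,3), (10,7)}

|M| = 5 (so the lex-smallest maximum matching has 5 edges)
process left vertices in ascending order; for each, take the smallest-labelled available neighbour that still permits 5 edges overall, or leave it unmatched if none does
lex-smallest matching: {4-0, 5-1, 6-2, 9-3, 10-7}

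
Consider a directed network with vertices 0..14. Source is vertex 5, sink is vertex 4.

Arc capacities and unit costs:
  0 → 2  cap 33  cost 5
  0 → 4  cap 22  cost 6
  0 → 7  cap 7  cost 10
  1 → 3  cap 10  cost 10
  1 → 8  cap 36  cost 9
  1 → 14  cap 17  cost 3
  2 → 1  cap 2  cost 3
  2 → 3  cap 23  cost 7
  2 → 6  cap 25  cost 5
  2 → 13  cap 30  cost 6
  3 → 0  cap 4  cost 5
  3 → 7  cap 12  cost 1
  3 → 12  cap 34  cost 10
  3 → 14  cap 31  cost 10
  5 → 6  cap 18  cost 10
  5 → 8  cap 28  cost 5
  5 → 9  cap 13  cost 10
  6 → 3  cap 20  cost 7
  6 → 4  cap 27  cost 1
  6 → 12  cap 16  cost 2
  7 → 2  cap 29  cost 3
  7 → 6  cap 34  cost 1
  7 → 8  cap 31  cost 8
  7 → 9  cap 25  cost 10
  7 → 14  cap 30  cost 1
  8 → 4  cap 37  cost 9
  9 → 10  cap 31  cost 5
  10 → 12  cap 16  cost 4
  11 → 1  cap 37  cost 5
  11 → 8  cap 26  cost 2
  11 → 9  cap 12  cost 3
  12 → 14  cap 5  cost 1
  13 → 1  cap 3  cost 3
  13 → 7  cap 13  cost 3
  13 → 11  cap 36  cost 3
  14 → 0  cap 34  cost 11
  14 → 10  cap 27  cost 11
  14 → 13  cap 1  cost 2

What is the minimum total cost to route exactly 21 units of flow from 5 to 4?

Minimum cost for 21 units: 240

shortest-cost path #1: 5→6→4 push 18 @ unit cost 11 (adds 198)
shortest-cost path #2: 5→8→4 push 3 @ unit cost 14 (adds 42)
total cost = 240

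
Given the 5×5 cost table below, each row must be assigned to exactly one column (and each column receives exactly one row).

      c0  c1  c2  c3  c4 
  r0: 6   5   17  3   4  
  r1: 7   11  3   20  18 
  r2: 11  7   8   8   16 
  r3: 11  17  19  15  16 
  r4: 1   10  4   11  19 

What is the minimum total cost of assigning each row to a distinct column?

Minimum assignment cost: 30

one of 2 optimal assignments: row0→col3 (cost 3), row1→col2 (cost 3), row2→col1 (cost 7), row3→col4 (cost 16), row4→col0 (cost 1)
total = 3 + 3 + 7 + 16 + 1 = 30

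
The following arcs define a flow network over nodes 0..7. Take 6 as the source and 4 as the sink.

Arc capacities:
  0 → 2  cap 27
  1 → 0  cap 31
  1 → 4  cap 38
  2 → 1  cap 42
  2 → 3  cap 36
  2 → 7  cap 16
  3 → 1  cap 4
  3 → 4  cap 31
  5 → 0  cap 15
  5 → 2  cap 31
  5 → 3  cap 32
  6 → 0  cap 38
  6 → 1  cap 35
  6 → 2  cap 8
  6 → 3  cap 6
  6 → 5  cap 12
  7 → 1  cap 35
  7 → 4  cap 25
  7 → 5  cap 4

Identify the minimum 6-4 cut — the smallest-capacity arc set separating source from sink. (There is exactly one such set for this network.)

Min-cut arcs: {(1,4), (2,7), (3,4)} (total capacity 85)

augment #1: 6→1→4 push 35
augment #2: 6→3→4 push 6
augment #3: 6→2→1→4 push 3
augment #4: 6→2→3→4 push 5
augment #5: 6→5→3→4 push 12
augment #6: 6→0→2→3→4 push 8
augment #7: 6→0→2→7→4 push 16
max flow = 85; residual-reachable set from 6 gives S-side
cut edges (S→T): {(1,4), (2,7), (3,4)} total cap 85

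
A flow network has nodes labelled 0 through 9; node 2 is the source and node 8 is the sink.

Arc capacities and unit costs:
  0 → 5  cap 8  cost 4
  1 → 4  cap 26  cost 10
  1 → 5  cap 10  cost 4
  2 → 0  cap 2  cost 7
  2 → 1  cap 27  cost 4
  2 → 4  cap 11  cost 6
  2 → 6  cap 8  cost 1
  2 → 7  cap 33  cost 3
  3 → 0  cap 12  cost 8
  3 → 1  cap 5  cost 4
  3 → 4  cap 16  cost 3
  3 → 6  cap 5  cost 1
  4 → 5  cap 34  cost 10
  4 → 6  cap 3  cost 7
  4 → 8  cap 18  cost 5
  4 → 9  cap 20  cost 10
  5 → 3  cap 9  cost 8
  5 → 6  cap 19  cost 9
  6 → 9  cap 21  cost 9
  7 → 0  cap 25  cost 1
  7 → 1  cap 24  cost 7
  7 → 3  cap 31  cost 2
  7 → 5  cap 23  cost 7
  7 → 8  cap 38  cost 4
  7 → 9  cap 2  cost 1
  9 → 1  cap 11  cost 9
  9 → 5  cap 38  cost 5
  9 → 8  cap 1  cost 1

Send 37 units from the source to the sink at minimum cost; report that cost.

shortest-cost path #1: 2→7→9→8 push 1 @ unit cost 5 (adds 5)
shortest-cost path #2: 2→7→8 push 32 @ unit cost 7 (adds 224)
shortest-cost path #3: 2→4→8 push 4 @ unit cost 11 (adds 44)
total cost = 273

Minimum cost for 37 units: 273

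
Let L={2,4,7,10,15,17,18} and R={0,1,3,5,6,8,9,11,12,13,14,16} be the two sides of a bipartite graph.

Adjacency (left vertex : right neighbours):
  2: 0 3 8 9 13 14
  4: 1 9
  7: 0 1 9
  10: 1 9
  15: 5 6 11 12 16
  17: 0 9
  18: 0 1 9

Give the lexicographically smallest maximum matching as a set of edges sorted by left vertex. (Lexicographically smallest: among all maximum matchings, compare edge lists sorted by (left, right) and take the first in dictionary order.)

Lex-smallest maximum matching: {(2,3), (4,1), (7,0), (10,9), (15,5)}

|M| = 5 (so the lex-smallest maximum matching has 5 edges)
process left vertices in ascending order; for each, take the smallest-labelled available neighbour that still permits 5 edges overall, or leave it unmatched if none does
lex-smallest matching: {2-3, 4-1, 7-0, 10-9, 15-5}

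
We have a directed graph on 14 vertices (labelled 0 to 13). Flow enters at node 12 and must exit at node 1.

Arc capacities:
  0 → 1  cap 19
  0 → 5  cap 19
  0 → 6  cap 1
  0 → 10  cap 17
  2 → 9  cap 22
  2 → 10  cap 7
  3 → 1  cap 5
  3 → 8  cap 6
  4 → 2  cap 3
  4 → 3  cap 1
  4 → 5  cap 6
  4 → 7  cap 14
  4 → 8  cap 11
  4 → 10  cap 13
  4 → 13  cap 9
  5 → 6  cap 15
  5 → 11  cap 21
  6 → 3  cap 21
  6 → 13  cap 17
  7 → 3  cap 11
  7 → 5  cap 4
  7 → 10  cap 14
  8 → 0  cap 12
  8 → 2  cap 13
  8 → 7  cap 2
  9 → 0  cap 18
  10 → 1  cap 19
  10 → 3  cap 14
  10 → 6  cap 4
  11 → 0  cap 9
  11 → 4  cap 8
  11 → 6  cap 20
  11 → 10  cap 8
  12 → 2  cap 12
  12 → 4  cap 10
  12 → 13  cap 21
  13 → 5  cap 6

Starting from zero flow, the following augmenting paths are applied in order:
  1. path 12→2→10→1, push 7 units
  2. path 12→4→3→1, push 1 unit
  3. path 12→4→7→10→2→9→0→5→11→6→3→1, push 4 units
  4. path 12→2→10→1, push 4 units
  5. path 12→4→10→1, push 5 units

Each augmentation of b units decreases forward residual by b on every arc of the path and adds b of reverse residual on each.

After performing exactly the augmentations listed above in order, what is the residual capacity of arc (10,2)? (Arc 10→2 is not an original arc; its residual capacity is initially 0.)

Residual capacity of (10,2): 7

after path 1 (12→2→10→1, push 7): res(10,2)=7
after path 2 (12→4→3→1, push 1): res(10,2)=7
after path 3 (12→4→7→10→2→9→0→5→11→6→3→1, push 4): res(10,2)=3
after path 4 (12→2→10→1, push 4): res(10,2)=7
after path 5 (12→4→10→1, push 5): res(10,2)=7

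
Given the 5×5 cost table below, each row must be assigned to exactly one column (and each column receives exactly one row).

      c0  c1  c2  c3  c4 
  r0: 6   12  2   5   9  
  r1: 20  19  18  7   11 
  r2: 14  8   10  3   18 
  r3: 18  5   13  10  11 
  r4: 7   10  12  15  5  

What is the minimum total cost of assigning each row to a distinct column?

Minimum assignment cost: 28

optimal assignment: row0→col2 (cost 2), row1→col4 (cost 11), row2→col3 (cost 3), row3→col1 (cost 5), row4→col0 (cost 7)
total = 2 + 11 + 3 + 5 + 7 = 28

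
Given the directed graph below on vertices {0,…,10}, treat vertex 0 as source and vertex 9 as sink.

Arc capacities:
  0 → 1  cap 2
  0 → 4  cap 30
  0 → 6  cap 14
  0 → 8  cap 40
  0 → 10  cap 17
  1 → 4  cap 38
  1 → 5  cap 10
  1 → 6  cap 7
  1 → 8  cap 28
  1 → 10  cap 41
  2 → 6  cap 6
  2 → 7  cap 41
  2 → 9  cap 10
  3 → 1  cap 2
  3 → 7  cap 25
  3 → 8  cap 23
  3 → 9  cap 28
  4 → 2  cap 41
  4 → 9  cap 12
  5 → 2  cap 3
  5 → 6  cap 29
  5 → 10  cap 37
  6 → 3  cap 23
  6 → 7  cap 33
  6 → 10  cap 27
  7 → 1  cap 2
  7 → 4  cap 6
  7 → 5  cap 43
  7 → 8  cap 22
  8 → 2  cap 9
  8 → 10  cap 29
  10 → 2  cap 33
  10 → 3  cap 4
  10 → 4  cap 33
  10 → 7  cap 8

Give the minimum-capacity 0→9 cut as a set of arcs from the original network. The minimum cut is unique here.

Min-cut arcs: {(2,9), (4,9), (6,3), (10,3)} (total capacity 49)

augment #1: 0→4→9 push 12
augment #2: 0→4→2→9 push 10
augment #3: 0→6→3→9 push 14
augment #4: 0→10→3→9 push 4
augment #5: 0→1→6→3→9 push 2
augment #6: 0→4→2→6→3→9 push 6
augment #7: 0→10→7→1→6→3→9 push 1
max flow = 49; residual-reachable set from 0 gives S-side
cut edges (S→T): {(2,9), (4,9), (6,3), (10,3)} total cap 49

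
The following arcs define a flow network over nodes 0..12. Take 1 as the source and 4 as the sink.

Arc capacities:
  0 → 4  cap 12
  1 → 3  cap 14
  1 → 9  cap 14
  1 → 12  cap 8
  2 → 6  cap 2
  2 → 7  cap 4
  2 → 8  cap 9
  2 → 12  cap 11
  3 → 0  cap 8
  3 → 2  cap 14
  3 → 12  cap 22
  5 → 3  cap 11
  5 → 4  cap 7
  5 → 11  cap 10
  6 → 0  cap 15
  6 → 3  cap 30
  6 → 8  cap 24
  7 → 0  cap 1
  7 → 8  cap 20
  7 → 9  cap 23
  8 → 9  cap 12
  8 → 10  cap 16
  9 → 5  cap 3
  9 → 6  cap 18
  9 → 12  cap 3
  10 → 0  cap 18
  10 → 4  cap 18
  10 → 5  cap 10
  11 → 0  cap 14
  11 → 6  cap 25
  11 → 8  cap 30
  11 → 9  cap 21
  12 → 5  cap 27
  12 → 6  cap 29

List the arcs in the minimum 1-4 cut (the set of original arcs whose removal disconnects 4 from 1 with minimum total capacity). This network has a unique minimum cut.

augment #1: 1→3→0→4 push 8
augment #2: 1→9→5→4 push 3
augment #3: 1→12→5→4 push 4
augment #4: 1→9→6→0→4 push 4
augment #5: 1→3→2→8→10→4 push 6
augment #6: 1→9→6→8→10→4 push 7
augment #7: 1→12→6→8→10→4 push 3
max flow = 35; residual-reachable set from 1 gives S-side
cut edges (S→T): {(0,4), (5,4), (8,10)} total cap 35

Min-cut arcs: {(0,4), (5,4), (8,10)} (total capacity 35)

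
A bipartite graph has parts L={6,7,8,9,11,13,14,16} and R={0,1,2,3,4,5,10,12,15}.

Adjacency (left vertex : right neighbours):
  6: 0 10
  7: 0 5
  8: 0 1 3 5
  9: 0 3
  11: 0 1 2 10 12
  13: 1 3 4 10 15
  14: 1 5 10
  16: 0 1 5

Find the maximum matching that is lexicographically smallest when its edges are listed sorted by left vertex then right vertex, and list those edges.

Lex-smallest maximum matching: {(6,0), (7,5), (8,1), (9,3), (11,2), (13,4), (14,10)}

|M| = 7 (so the lex-smallest maximum matching has 7 edges)
process left vertices in ascending order; for each, take the smallest-labelled available neighbour that still permits 7 edges overall, or leave it unmatched if none does
lex-smallest matching: {6-0, 7-5, 8-1, 9-3, 11-2, 13-4, 14-10}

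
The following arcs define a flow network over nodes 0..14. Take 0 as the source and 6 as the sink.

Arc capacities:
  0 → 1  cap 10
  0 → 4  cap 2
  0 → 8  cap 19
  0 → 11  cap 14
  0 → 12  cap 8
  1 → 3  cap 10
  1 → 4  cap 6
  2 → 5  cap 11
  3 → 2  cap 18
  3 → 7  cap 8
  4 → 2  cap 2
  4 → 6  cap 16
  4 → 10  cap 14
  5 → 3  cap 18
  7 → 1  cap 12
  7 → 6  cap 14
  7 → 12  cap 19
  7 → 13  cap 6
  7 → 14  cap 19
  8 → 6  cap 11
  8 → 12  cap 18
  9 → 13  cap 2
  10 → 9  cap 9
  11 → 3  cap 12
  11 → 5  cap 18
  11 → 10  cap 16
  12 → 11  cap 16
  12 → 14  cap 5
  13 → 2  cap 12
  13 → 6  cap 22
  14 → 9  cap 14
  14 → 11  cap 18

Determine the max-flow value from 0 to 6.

augment #1: 0→4→6 bottleneck 2, total now 2
augment #2: 0→8→6 bottleneck 11, total now 13
augment #3: 0→1→4→6 bottleneck 6, total now 19
augment #4: 0→1→3→7→6 bottleneck 4, total now 23
augment #5: 0→11→3→7→6 bottleneck 4, total now 27
augment #6: 0→11→10→9→13→6 bottleneck 2, total now 29

Maximum flow value: 29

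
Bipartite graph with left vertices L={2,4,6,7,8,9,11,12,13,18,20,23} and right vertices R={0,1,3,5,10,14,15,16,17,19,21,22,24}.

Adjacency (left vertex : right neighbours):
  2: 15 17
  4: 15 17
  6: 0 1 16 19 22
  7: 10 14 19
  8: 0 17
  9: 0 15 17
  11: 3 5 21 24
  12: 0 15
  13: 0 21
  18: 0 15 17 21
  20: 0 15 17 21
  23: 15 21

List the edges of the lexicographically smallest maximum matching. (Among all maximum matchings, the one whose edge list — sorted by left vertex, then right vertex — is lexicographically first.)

|M| = 7 (so the lex-smallest maximum matching has 7 edges)
process left vertices in ascending order; for each, take the smallest-labelled available neighbour that still permits 7 edges overall, or leave it unmatched if none does
lex-smallest matching: {2-15, 4-17, 6-1, 7-10, 8-0, 11-3, 13-21}

Lex-smallest maximum matching: {(2,15), (4,17), (6,1), (7,10), (8,0), (11,3), (13,21)}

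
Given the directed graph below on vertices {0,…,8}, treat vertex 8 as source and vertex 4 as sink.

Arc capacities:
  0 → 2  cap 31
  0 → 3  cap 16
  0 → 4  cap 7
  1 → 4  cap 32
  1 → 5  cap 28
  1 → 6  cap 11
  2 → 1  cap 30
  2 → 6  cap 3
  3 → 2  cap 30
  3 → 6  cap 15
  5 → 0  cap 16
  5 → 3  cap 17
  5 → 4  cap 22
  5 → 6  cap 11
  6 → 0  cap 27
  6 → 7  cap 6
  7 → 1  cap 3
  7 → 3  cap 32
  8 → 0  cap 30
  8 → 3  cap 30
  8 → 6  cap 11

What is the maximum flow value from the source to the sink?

augment #1: 8→0→4 bottleneck 7, total now 7
augment #2: 8→0→2→1→4 bottleneck 23, total now 30
augment #3: 8→3→2→1→4 bottleneck 7, total now 37
augment #4: 8→6→7→1→4 bottleneck 2, total now 39
augment #5: 8→6→7→1→5→4 bottleneck 1, total now 40

Maximum flow value: 40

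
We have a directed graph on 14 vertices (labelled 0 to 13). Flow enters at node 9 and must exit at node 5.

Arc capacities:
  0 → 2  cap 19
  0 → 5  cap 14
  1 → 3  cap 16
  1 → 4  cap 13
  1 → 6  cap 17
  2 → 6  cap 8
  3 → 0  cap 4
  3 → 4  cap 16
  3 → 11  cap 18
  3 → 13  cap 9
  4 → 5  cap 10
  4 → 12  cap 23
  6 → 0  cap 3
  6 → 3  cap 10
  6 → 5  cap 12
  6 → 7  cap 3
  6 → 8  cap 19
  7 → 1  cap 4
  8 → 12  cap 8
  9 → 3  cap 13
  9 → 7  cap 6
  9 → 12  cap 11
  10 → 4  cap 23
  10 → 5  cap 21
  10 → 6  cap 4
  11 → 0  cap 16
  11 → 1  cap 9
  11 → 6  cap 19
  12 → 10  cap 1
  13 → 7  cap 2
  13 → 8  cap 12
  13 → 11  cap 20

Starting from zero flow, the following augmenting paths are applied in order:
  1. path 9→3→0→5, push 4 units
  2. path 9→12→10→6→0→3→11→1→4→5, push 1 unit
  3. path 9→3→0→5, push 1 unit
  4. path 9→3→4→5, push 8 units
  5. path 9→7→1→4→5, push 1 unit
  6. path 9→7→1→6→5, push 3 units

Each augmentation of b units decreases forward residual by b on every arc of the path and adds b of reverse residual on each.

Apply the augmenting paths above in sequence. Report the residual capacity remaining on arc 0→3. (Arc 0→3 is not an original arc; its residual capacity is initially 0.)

Residual capacity of (0,3): 4

after path 1 (9→3→0→5, push 4): res(0,3)=4
after path 2 (9→12→10→6→0→3→11→1→4→5, push 1): res(0,3)=3
after path 3 (9→3→0→5, push 1): res(0,3)=4
after path 4 (9→3→4→5, push 8): res(0,3)=4
after path 5 (9→7→1→4→5, push 1): res(0,3)=4
after path 6 (9→7→1→6→5, push 3): res(0,3)=4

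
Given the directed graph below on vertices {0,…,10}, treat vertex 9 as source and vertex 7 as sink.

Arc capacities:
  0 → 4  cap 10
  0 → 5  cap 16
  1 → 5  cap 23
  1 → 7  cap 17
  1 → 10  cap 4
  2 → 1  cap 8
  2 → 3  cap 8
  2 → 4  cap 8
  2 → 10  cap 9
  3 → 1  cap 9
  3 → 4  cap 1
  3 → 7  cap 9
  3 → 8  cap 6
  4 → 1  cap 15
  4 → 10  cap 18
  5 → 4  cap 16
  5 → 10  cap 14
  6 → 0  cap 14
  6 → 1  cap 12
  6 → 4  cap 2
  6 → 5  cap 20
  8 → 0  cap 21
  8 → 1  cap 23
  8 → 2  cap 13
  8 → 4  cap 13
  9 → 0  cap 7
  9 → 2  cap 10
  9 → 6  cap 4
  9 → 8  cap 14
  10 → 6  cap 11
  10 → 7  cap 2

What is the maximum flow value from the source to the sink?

Maximum flow value: 27

augment #1: 9→2→1→7 bottleneck 8, total now 8
augment #2: 9→2→3→7 bottleneck 2, total now 10
augment #3: 9→6→1→7 bottleneck 4, total now 14
augment #4: 9→8→1→7 bottleneck 5, total now 19
augment #5: 9→0→4→10→7 bottleneck 2, total now 21
augment #6: 9→8→2→3→7 bottleneck 6, total now 27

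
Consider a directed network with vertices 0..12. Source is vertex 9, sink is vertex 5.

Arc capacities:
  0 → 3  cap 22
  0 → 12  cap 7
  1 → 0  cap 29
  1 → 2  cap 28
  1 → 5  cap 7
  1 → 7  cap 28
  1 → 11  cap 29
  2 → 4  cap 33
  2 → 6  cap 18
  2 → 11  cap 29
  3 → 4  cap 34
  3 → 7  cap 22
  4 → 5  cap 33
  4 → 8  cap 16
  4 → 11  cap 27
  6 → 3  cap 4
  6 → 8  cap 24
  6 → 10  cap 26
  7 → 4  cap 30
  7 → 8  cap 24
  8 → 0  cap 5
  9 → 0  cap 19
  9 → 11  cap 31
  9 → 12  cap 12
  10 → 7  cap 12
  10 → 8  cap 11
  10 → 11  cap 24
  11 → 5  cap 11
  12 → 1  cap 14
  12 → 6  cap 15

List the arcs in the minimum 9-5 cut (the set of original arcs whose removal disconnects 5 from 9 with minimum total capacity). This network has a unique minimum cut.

augment #1: 9→11→5 push 11
augment #2: 9→12→1→5 push 7
augment #3: 9→0→3→4→5 push 19
augment #4: 9→12→1→2→4→5 push 5
max flow = 42; residual-reachable set from 9 gives S-side
cut edges (S→T): {(9,0), (9,12), (11,5)} total cap 42

Min-cut arcs: {(9,0), (9,12), (11,5)} (total capacity 42)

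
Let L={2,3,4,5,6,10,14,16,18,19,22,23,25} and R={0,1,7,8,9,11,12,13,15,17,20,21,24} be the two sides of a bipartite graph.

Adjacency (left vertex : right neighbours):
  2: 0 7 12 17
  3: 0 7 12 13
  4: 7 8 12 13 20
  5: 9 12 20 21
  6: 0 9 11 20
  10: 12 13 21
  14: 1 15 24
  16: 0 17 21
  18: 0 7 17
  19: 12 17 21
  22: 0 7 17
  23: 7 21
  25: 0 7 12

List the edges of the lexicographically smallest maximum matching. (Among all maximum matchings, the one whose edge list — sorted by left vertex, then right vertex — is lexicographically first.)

Lex-smallest maximum matching: {(2,0), (3,7), (4,8), (5,9), (6,11), (10,13), (14,1), (16,17), (19,12), (23,21)}

|M| = 10 (so the lex-smallest maximum matching has 10 edges)
process left vertices in ascending order; for each, take the smallest-labelled available neighbour that still permits 10 edges overall, or leave it unmatched if none does
lex-smallest matching: {2-0, 3-7, 4-8, 5-9, 6-11, 10-13, 14-1, 16-17, 19-12, 23-21}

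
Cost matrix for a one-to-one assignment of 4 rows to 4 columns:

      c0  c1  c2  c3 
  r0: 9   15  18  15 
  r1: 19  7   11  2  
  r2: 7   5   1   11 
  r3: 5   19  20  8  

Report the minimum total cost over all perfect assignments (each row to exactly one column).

optimal assignment: row0→col1 (cost 15), row1→col3 (cost 2), row2→col2 (cost 1), row3→col0 (cost 5)
total = 15 + 2 + 1 + 5 = 23

Minimum assignment cost: 23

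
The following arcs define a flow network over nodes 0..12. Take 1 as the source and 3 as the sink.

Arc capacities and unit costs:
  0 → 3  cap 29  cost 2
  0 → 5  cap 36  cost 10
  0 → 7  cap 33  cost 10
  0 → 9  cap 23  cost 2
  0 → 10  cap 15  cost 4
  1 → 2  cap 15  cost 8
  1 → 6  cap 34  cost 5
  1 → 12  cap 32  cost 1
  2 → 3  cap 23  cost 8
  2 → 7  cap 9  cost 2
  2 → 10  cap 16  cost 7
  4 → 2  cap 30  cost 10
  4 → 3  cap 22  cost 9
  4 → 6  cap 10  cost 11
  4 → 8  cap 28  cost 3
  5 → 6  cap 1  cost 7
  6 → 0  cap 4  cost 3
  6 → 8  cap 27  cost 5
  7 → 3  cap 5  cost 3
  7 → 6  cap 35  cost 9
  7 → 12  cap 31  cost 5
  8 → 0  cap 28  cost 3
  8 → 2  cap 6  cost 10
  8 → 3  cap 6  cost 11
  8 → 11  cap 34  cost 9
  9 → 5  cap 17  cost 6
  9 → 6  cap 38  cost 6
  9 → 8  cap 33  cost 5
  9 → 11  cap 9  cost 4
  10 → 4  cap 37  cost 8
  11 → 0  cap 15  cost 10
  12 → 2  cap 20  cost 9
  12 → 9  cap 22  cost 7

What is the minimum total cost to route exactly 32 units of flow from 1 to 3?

shortest-cost path #1: 1→6→0→3 push 4 @ unit cost 10 (adds 40)
shortest-cost path #2: 1→2→7→3 push 5 @ unit cost 13 (adds 65)
shortest-cost path #3: 1→6→8→0→3 push 23 @ unit cost 15 (adds 345)
total cost = 450

Minimum cost for 32 units: 450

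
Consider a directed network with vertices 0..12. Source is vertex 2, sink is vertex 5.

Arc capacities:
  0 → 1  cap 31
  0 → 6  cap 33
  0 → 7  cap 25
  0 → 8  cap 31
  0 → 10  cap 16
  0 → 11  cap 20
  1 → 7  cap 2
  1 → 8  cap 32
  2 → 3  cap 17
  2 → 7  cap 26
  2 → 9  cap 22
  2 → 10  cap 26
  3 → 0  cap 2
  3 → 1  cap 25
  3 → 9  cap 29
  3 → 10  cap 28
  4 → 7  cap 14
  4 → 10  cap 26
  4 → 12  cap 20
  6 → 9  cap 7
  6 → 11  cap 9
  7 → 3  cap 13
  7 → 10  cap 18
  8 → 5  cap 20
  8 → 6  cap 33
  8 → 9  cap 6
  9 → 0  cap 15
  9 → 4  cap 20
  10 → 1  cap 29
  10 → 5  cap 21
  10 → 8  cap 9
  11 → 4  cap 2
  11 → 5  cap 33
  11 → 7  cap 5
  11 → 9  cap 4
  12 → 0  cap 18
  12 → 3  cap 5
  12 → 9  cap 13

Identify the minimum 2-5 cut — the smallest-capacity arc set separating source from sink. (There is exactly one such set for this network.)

augment #1: 2→10→5 push 21
augment #2: 2→10→8→5 push 5
augment #3: 2→3→0→8→5 push 2
augment #4: 2→3→1→8→5 push 13
augment #5: 2→9→0→11→5 push 15
augment #6: 2→3→1→8→0→11→5 push 2
augment #7: 2→7→10→8→6→11→5 push 4
augment #8: 2→9→4→12→0→11→5 push 3
augment #9: 2→7→3→1→8→6→11→5 push 5
max flow = 70; residual-reachable set from 2 gives S-side
cut edges (S→T): {(0,11), (6,11), (8,5), (10,5)} total cap 70

Min-cut arcs: {(0,11), (6,11), (8,5), (10,5)} (total capacity 70)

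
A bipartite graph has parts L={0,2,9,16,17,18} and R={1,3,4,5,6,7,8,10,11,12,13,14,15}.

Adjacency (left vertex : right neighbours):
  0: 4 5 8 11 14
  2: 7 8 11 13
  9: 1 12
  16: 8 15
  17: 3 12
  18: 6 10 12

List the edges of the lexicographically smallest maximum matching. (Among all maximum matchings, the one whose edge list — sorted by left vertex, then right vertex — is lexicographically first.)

|M| = 6 (so the lex-smallest maximum matching has 6 edges)
process left vertices in ascending order; for each, take the smallest-labelled available neighbour that still permits 6 edges overall, or leave it unmatched if none does
lex-smallest matching: {0-4, 2-7, 9-1, 16-8, 17-3, 18-6}

Lex-smallest maximum matching: {(0,4), (2,7), (9,1), (16,8), (17,3), (18,6)}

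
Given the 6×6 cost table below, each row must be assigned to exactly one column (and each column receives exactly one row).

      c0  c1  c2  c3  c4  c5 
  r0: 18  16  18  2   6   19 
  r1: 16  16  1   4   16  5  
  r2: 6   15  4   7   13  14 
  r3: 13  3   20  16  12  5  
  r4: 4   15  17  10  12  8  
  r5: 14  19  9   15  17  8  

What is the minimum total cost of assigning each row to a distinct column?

Minimum assignment cost: 29

one of 2 optimal assignments: row0→col4 (cost 6), row1→col2 (cost 1), row2→col3 (cost 7), row3→col1 (cost 3), row4→col0 (cost 4), row5→col5 (cost 8)
total = 6 + 1 + 7 + 3 + 4 + 8 = 29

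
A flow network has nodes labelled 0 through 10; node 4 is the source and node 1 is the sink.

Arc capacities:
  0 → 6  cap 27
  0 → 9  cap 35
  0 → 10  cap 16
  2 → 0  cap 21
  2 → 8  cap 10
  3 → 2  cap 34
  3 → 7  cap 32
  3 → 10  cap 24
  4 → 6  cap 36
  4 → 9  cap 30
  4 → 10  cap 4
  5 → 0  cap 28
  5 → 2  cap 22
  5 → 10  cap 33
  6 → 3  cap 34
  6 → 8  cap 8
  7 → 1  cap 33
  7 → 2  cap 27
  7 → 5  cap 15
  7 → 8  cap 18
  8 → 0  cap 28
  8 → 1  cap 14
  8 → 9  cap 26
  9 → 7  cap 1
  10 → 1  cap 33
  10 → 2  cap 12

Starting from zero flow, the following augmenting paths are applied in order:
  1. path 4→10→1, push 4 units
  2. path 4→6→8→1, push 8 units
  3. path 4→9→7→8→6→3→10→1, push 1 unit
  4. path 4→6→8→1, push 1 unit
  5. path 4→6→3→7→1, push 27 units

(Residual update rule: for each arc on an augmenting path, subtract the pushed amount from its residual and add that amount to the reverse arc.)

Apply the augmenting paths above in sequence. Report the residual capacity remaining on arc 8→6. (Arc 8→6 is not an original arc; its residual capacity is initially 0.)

after path 1 (4→10→1, push 4): res(8,6)=0
after path 2 (4→6→8→1, push 8): res(8,6)=8
after path 3 (4→9→7→8→6→3→10→1, push 1): res(8,6)=7
after path 4 (4→6→8→1, push 1): res(8,6)=8
after path 5 (4→6→3→7→1, push 27): res(8,6)=8

Residual capacity of (8,6): 8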